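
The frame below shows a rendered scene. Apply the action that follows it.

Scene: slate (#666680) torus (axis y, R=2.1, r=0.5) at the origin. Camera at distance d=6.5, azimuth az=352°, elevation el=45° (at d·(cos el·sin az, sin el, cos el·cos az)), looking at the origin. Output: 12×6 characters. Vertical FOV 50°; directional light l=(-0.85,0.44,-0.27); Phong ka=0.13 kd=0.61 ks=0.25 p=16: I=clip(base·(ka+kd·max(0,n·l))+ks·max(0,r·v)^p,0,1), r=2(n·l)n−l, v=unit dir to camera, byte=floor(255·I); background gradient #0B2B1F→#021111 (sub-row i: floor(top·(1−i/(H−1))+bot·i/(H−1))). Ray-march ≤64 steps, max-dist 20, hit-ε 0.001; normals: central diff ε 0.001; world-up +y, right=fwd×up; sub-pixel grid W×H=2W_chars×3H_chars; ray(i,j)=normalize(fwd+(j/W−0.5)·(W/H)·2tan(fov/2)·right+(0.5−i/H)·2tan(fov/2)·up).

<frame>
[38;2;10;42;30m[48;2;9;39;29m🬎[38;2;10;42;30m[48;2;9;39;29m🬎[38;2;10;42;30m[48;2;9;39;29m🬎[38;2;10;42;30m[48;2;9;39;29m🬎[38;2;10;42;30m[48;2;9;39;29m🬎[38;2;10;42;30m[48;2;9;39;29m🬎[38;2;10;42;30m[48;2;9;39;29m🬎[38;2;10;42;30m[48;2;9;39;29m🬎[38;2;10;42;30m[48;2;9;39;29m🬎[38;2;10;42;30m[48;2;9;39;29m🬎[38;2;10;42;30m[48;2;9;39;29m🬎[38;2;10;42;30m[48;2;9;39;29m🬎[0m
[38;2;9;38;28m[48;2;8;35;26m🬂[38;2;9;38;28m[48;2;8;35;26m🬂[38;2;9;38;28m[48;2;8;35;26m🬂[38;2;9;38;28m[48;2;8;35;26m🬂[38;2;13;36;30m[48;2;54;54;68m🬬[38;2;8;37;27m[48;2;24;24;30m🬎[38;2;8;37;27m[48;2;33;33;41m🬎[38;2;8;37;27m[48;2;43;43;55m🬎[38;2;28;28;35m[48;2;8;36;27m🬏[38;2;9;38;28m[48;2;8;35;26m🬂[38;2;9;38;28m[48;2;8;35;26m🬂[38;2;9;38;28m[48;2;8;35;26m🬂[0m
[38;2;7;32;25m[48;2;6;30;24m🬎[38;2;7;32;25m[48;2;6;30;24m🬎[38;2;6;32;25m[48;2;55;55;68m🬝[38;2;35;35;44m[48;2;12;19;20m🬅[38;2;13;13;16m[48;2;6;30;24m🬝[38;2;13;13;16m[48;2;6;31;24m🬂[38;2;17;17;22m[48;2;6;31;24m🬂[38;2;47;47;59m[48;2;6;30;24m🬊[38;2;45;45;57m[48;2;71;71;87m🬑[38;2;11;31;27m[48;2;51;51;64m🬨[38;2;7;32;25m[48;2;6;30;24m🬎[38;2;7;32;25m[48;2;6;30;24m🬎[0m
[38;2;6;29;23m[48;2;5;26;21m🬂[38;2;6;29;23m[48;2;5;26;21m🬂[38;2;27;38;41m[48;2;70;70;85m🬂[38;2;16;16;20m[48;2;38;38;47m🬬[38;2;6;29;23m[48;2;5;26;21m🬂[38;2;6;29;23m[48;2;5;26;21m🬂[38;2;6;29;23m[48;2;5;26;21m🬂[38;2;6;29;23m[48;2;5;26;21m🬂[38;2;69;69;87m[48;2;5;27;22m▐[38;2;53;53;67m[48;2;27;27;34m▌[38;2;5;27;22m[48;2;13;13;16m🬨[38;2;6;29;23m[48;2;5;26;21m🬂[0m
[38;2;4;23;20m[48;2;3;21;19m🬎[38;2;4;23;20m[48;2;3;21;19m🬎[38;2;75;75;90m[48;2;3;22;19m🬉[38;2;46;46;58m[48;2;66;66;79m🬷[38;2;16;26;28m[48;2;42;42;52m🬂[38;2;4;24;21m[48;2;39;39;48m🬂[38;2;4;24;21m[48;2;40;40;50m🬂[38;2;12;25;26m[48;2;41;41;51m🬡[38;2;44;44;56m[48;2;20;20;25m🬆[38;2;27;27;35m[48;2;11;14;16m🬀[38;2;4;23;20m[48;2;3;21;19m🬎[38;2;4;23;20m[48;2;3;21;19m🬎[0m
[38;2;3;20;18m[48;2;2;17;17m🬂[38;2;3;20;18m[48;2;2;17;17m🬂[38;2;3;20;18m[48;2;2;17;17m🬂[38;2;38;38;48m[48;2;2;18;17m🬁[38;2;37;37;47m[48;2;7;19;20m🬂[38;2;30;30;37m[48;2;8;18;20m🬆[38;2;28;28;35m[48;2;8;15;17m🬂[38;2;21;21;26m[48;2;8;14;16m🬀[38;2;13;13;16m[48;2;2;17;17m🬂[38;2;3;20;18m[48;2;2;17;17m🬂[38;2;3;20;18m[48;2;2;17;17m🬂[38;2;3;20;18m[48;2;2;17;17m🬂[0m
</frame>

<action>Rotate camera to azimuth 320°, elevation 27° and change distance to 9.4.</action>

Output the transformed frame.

<frame>
[38;2;10;42;30m[48;2;9;39;29m🬎[38;2;10;42;30m[48;2;9;39;29m🬎[38;2;10;42;30m[48;2;9;39;29m🬎[38;2;10;42;30m[48;2;9;39;29m🬎[38;2;10;42;30m[48;2;9;39;29m🬎[38;2;10;42;30m[48;2;9;39;29m🬎[38;2;10;42;30m[48;2;9;39;29m🬎[38;2;10;42;30m[48;2;9;39;29m🬎[38;2;10;42;30m[48;2;9;39;29m🬎[38;2;10;42;30m[48;2;9;39;29m🬎[38;2;10;42;30m[48;2;9;39;29m🬎[38;2;10;42;30m[48;2;9;39;29m🬎[0m
[38;2;9;38;28m[48;2;8;35;26m🬂[38;2;9;38;28m[48;2;8;35;26m🬂[38;2;9;38;28m[48;2;8;35;26m🬂[38;2;9;38;28m[48;2;8;35;26m🬂[38;2;9;38;28m[48;2;8;35;26m🬂[38;2;9;38;28m[48;2;8;35;26m🬂[38;2;9;38;28m[48;2;8;35;26m🬂[38;2;9;38;28m[48;2;8;35;26m🬂[38;2;9;38;28m[48;2;8;35;26m🬂[38;2;9;38;28m[48;2;8;35;26m🬂[38;2;9;38;28m[48;2;8;35;26m🬂[38;2;9;38;28m[48;2;8;35;26m🬂[0m
[38;2;7;32;25m[48;2;6;30;24m🬎[38;2;7;32;25m[48;2;6;30;24m🬎[38;2;7;32;25m[48;2;6;30;24m🬎[38;2;7;32;25m[48;2;6;30;24m🬎[38;2;42;42;53m[48;2;11;26;24m🬇[38;2;34;34;43m[48;2;10;23;21m🬋[38;2;11;29;26m[48;2;48;48;60m🬒[38;2;16;34;32m[48;2;65;65;82m🬊[38;2;56;56;71m[48;2;6;32;25m🬏[38;2;7;32;25m[48;2;6;30;24m🬎[38;2;7;32;25m[48;2;6;30;24m🬎[38;2;7;32;25m[48;2;6;30;24m🬎[0m
[38;2;6;29;23m[48;2;5;26;21m🬂[38;2;6;29;23m[48;2;5;26;21m🬂[38;2;6;29;23m[48;2;5;26;21m🬂[38;2;68;68;86m[48;2;5;27;21m🬉[38;2;35;40;47m[48;2;94;94;111m🬎[38;2;11;28;26m[48;2;59;59;73m🬎[38;2;5;28;22m[48;2;44;44;56m🬎[38;2;12;27;26m[48;2;38;38;47m🬡[38;2;48;48;61m[48;2;15;19;21m🬀[38;2;6;29;23m[48;2;5;26;21m🬂[38;2;6;29;23m[48;2;5;26;21m🬂[38;2;6;29;23m[48;2;5;26;21m🬂[0m
[38;2;4;23;20m[48;2;3;21;19m🬎[38;2;4;23;20m[48;2;3;21;19m🬎[38;2;4;23;20m[48;2;3;21;19m🬎[38;2;4;23;20m[48;2;3;21;19m🬎[38;2;48;48;60m[48;2;3;22;19m🬁[38;2;47;47;58m[48;2;3;22;19m🬂[38;2;34;34;43m[48;2;3;22;19m🬂[38;2;16;16;20m[48;2;3;22;19m🬂[38;2;4;23;20m[48;2;3;21;19m🬎[38;2;4;23;20m[48;2;3;21;19m🬎[38;2;4;23;20m[48;2;3;21;19m🬎[38;2;4;23;20m[48;2;3;21;19m🬎[0m
[38;2;3;20;18m[48;2;2;17;17m🬂[38;2;3;20;18m[48;2;2;17;17m🬂[38;2;3;20;18m[48;2;2;17;17m🬂[38;2;3;20;18m[48;2;2;17;17m🬂[38;2;3;20;18m[48;2;2;17;17m🬂[38;2;3;20;18m[48;2;2;17;17m🬂[38;2;3;20;18m[48;2;2;17;17m🬂[38;2;3;20;18m[48;2;2;17;17m🬂[38;2;3;20;18m[48;2;2;17;17m🬂[38;2;3;20;18m[48;2;2;17;17m🬂[38;2;3;20;18m[48;2;2;17;17m🬂[38;2;3;20;18m[48;2;2;17;17m🬂[0m
</frame>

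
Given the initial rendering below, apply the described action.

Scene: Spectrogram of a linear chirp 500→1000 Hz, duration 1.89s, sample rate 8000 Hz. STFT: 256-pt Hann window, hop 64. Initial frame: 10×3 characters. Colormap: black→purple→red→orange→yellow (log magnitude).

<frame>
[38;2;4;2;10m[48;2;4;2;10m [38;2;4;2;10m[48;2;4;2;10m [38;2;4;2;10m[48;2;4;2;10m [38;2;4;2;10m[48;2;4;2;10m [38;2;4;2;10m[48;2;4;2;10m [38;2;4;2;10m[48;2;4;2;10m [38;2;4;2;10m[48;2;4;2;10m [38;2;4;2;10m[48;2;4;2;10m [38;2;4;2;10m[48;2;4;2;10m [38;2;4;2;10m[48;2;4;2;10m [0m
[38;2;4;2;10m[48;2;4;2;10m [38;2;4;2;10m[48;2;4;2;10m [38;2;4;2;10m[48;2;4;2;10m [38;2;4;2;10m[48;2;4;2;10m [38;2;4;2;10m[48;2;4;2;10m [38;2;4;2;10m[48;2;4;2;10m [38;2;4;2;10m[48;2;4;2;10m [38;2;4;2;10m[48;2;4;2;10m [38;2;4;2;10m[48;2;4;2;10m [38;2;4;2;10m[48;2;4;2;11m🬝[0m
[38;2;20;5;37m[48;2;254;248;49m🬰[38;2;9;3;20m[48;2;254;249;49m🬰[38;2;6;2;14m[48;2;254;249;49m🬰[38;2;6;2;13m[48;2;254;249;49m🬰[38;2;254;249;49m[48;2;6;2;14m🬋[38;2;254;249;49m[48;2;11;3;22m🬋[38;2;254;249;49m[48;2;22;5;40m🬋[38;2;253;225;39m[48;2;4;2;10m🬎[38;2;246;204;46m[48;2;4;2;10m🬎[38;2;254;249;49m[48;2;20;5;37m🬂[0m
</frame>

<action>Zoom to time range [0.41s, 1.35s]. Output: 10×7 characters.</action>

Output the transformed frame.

<frame>
[38;2;4;2;10m[48;2;4;2;10m [38;2;4;2;10m[48;2;4;2;10m [38;2;4;2;10m[48;2;4;2;10m [38;2;4;2;10m[48;2;4;2;10m [38;2;4;2;10m[48;2;4;2;10m [38;2;4;2;10m[48;2;4;2;10m [38;2;4;2;10m[48;2;4;2;10m [38;2;4;2;10m[48;2;4;2;10m [38;2;4;2;10m[48;2;4;2;10m [38;2;4;2;10m[48;2;4;2;10m [0m
[38;2;4;2;10m[48;2;4;2;10m [38;2;4;2;10m[48;2;4;2;10m [38;2;4;2;10m[48;2;4;2;10m [38;2;4;2;10m[48;2;4;2;10m [38;2;4;2;10m[48;2;4;2;10m [38;2;4;2;10m[48;2;4;2;10m [38;2;4;2;10m[48;2;4;2;10m [38;2;4;2;10m[48;2;4;2;10m [38;2;4;2;10m[48;2;4;2;10m [38;2;4;2;10m[48;2;4;2;10m [0m
[38;2;4;2;10m[48;2;4;2;10m [38;2;4;2;10m[48;2;4;2;10m [38;2;4;2;10m[48;2;4;2;10m [38;2;4;2;10m[48;2;4;2;10m [38;2;4;2;10m[48;2;4;2;10m [38;2;4;2;10m[48;2;4;2;10m [38;2;4;2;10m[48;2;4;2;10m [38;2;4;2;10m[48;2;4;2;10m [38;2;4;2;10m[48;2;4;2;10m [38;2;4;2;10m[48;2;4;2;10m [0m
[38;2;4;2;10m[48;2;4;2;10m [38;2;4;2;10m[48;2;4;2;10m [38;2;4;2;10m[48;2;4;2;10m [38;2;4;2;10m[48;2;4;2;10m [38;2;4;2;10m[48;2;4;2;10m [38;2;4;2;10m[48;2;4;2;10m [38;2;4;2;10m[48;2;4;2;10m [38;2;4;2;10m[48;2;4;2;10m [38;2;4;2;10m[48;2;4;2;10m [38;2;4;2;10m[48;2;4;2;10m [0m
[38;2;4;2;10m[48;2;4;2;10m [38;2;4;2;10m[48;2;4;2;10m [38;2;4;2;10m[48;2;4;2;10m [38;2;4;2;10m[48;2;4;2;10m [38;2;4;2;10m[48;2;4;2;10m [38;2;4;2;10m[48;2;4;2;10m [38;2;4;2;10m[48;2;4;2;10m [38;2;4;2;10m[48;2;4;2;11m🬝[38;2;4;2;10m[48;2;4;2;11m🬝[38;2;4;2;10m[48;2;4;2;11m🬎[0m
[38;2;7;2;15m[48;2;254;249;49m🬎[38;2;8;2;18m[48;2;254;245;48m🬎[38;2;13;3;26m[48;2;254;247;48m🬎[38;2;21;5;39m[48;2;254;247;48m🬎[38;2;60;15;48m[48;2;254;249;49m🬎[38;2;5;2;12m[48;2;251;208;35m🬂[38;2;7;2;15m[48;2;254;240;45m🬂[38;2;8;2;17m[48;2;250;205;35m🬂[38;2;59;15;52m[48;2;254;249;49m🬰[38;2;24;6;44m[48;2;254;248;48m🬰[0m
[38;2;204;61;73m[48;2;13;3;26m🬀[38;2;43;9;76m[48;2;4;2;11m🬂[38;2;23;6;42m[48;2;4;2;10m🬂[38;2;12;3;25m[48;2;4;2;10m🬂[38;2;10;3;20m[48;2;4;2;10m🬂[38;2;8;2;17m[48;2;4;2;10m🬂[38;2;7;2;15m[48;2;4;2;10m🬂[38;2;5;2;12m[48;2;4;2;10m🬂[38;2;5;2;12m[48;2;4;2;10m🬂[38;2;5;2;12m[48;2;4;2;10m🬀[0m
</frame>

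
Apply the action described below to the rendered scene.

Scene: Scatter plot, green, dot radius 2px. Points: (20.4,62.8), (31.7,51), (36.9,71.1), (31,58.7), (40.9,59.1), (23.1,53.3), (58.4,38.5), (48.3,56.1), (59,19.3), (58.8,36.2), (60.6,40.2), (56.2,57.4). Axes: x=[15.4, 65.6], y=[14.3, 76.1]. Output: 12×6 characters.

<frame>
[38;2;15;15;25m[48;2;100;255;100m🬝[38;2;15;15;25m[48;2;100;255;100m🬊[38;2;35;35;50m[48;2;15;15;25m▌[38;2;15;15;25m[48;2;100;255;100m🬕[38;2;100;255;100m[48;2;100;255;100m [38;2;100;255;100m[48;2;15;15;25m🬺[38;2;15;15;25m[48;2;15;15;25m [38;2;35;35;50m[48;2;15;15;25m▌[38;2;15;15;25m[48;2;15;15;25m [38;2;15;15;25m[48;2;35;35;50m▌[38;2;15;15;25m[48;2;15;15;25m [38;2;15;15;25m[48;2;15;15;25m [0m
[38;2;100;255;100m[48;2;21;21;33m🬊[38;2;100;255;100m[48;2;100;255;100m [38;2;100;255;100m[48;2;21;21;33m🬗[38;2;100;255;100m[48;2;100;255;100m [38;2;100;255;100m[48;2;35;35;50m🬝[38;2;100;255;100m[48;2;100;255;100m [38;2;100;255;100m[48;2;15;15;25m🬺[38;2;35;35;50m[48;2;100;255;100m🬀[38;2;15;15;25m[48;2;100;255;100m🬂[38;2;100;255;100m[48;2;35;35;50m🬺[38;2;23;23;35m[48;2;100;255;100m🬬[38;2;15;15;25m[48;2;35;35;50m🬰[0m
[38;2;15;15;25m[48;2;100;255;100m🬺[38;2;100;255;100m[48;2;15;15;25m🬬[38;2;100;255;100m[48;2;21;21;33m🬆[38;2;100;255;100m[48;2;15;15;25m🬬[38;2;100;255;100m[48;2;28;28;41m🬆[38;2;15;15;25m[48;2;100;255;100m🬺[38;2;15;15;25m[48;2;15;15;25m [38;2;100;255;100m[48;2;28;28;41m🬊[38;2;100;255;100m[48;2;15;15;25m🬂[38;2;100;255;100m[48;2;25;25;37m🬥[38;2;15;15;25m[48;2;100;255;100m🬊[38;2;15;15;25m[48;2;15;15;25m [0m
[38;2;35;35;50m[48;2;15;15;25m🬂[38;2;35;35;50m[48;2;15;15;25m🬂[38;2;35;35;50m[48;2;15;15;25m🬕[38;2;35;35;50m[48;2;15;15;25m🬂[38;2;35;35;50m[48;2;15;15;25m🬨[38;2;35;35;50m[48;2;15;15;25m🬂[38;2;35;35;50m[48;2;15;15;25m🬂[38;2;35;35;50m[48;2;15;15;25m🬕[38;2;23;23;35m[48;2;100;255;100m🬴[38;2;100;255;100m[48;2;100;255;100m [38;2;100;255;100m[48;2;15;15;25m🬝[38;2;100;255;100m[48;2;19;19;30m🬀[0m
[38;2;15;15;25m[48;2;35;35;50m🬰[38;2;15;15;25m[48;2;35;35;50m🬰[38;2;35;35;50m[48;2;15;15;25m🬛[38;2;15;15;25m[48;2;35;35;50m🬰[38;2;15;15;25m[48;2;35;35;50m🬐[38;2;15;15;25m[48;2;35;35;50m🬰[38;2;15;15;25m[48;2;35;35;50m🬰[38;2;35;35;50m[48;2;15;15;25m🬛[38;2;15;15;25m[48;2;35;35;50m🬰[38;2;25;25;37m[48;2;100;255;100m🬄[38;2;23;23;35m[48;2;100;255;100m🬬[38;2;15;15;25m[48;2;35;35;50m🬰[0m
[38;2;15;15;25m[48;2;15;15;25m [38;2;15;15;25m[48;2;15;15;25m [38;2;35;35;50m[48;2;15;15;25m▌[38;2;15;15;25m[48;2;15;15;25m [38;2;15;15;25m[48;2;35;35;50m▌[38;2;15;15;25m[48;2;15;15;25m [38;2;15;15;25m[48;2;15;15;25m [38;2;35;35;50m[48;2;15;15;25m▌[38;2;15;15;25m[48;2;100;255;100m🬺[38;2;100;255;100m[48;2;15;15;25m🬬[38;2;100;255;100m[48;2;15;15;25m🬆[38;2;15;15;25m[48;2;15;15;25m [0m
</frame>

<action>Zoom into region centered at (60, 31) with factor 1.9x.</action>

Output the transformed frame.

<frame>
[38;2;15;15;25m[48;2;15;15;25m [38;2;15;15;25m[48;2;15;15;25m [38;2;35;35;50m[48;2;15;15;25m▌[38;2;15;15;25m[48;2;15;15;25m [38;2;15;15;25m[48;2;35;35;50m▌[38;2;15;15;25m[48;2;100;255;100m🬎[38;2;15;15;25m[48;2;100;255;100m🬊[38;2;35;35;50m[48;2;15;15;25m▌[38;2;15;15;25m[48;2;15;15;25m [38;2;15;15;25m[48;2;35;35;50m▌[38;2;15;15;25m[48;2;15;15;25m [38;2;15;15;25m[48;2;15;15;25m [0m
[38;2;15;15;25m[48;2;35;35;50m🬰[38;2;15;15;25m[48;2;35;35;50m🬰[38;2;35;35;50m[48;2;15;15;25m🬛[38;2;15;15;25m[48;2;35;35;50m🬰[38;2;15;15;25m[48;2;100;255;100m🬀[38;2;100;255;100m[48;2;100;255;100m [38;2;100;255;100m[48;2;15;15;25m🬝[38;2;100;255;100m[48;2;27;27;40m🬀[38;2;15;15;25m[48;2;35;35;50m🬰[38;2;15;15;25m[48;2;35;35;50m🬐[38;2;15;15;25m[48;2;35;35;50m🬰[38;2;15;15;25m[48;2;35;35;50m🬰[0m
[38;2;15;15;25m[48;2;15;15;25m [38;2;15;15;25m[48;2;15;15;25m [38;2;35;35;50m[48;2;15;15;25m▌[38;2;15;15;25m[48;2;15;15;25m [38;2;23;23;35m[48;2;100;255;100m🬺[38;2;100;255;100m[48;2;15;15;25m🬆[38;2;15;15;25m[48;2;15;15;25m [38;2;35;35;50m[48;2;15;15;25m▌[38;2;15;15;25m[48;2;15;15;25m [38;2;15;15;25m[48;2;35;35;50m▌[38;2;15;15;25m[48;2;15;15;25m [38;2;15;15;25m[48;2;15;15;25m [0m
[38;2;35;35;50m[48;2;15;15;25m🬂[38;2;35;35;50m[48;2;15;15;25m🬂[38;2;35;35;50m[48;2;15;15;25m🬕[38;2;35;35;50m[48;2;15;15;25m🬂[38;2;35;35;50m[48;2;15;15;25m🬨[38;2;35;35;50m[48;2;15;15;25m🬂[38;2;35;35;50m[48;2;15;15;25m🬂[38;2;35;35;50m[48;2;15;15;25m🬕[38;2;35;35;50m[48;2;15;15;25m🬂[38;2;35;35;50m[48;2;15;15;25m🬨[38;2;35;35;50m[48;2;15;15;25m🬂[38;2;35;35;50m[48;2;15;15;25m🬂[0m
[38;2;15;15;25m[48;2;35;35;50m🬰[38;2;15;15;25m[48;2;35;35;50m🬰[38;2;35;35;50m[48;2;15;15;25m🬛[38;2;15;15;25m[48;2;35;35;50m🬰[38;2;28;28;41m[48;2;100;255;100m🬆[38;2;100;255;100m[48;2;15;15;25m🬺[38;2;23;23;35m[48;2;100;255;100m🬬[38;2;35;35;50m[48;2;15;15;25m🬛[38;2;15;15;25m[48;2;35;35;50m🬰[38;2;15;15;25m[48;2;35;35;50m🬐[38;2;15;15;25m[48;2;35;35;50m🬰[38;2;15;15;25m[48;2;35;35;50m🬰[0m
[38;2;15;15;25m[48;2;15;15;25m [38;2;15;15;25m[48;2;15;15;25m [38;2;35;35;50m[48;2;15;15;25m▌[38;2;15;15;25m[48;2;15;15;25m [38;2;23;23;35m[48;2;100;255;100m🬺[38;2;100;255;100m[48;2;15;15;25m🬆[38;2;15;15;25m[48;2;15;15;25m [38;2;35;35;50m[48;2;15;15;25m▌[38;2;15;15;25m[48;2;15;15;25m [38;2;15;15;25m[48;2;35;35;50m▌[38;2;15;15;25m[48;2;15;15;25m [38;2;15;15;25m[48;2;15;15;25m [0m
</frame>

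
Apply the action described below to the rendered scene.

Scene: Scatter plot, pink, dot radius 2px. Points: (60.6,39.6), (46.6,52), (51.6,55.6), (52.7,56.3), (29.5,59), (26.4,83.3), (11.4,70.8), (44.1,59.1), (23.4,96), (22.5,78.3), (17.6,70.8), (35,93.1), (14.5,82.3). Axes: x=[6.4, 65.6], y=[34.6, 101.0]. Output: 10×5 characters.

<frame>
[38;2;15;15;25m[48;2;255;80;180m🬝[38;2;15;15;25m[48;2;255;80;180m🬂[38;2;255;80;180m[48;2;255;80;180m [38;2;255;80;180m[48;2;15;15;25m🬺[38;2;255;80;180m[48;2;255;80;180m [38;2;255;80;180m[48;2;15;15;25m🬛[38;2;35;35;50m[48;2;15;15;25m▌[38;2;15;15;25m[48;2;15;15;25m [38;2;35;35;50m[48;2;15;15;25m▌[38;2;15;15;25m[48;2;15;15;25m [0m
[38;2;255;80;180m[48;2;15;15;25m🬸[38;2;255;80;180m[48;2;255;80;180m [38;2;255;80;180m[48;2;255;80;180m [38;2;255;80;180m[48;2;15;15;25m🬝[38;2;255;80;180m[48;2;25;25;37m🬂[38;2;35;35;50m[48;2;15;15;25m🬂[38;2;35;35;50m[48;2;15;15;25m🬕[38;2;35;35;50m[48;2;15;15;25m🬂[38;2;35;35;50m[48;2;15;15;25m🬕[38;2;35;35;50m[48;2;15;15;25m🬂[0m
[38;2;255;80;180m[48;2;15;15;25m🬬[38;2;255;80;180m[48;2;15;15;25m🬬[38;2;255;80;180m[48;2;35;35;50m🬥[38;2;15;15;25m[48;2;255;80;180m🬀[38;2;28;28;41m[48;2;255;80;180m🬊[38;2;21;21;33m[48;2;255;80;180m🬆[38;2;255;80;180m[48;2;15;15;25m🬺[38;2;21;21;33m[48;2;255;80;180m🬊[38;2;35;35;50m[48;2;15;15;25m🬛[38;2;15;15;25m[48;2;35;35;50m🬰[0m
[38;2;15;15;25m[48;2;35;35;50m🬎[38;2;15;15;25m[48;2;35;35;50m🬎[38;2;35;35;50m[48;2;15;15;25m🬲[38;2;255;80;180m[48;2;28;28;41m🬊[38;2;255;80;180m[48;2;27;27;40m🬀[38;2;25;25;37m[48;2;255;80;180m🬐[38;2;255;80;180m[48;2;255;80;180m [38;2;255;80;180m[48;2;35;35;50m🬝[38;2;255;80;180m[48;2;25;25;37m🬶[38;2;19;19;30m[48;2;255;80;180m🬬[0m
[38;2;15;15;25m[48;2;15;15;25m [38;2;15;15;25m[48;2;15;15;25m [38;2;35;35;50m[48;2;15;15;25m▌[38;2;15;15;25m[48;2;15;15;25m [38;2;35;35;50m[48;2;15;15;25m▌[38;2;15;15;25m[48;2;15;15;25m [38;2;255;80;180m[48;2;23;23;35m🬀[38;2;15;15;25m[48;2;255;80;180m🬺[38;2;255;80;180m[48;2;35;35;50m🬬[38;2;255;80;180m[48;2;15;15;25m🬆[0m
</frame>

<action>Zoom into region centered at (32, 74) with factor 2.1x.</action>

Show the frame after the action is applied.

<frame>
[38;2;15;15;25m[48;2;15;15;25m [38;2;15;15;25m[48;2;255;80;180m🬝[38;2;35;35;50m[48;2;255;80;180m🬀[38;2;15;15;25m[48;2;255;80;180m🬊[38;2;35;35;50m[48;2;15;15;25m▌[38;2;15;15;25m[48;2;15;15;25m [38;2;35;35;50m[48;2;15;15;25m▌[38;2;15;15;25m[48;2;15;15;25m [38;2;35;35;50m[48;2;15;15;25m▌[38;2;15;15;25m[48;2;15;15;25m [0m
[38;2;23;23;35m[48;2;255;80;180m🬝[38;2;35;35;50m[48;2;255;80;180m🬀[38;2;255;80;180m[48;2;255;80;180m [38;2;255;80;180m[48;2;19;19;30m🬀[38;2;35;35;50m[48;2;15;15;25m🬕[38;2;35;35;50m[48;2;15;15;25m🬂[38;2;35;35;50m[48;2;15;15;25m🬕[38;2;35;35;50m[48;2;15;15;25m🬂[38;2;35;35;50m[48;2;15;15;25m🬕[38;2;35;35;50m[48;2;15;15;25m🬂[0m
[38;2;255;80;180m[48;2;15;15;25m🬺[38;2;255;80;180m[48;2;25;25;37m🬙[38;2;255;80;180m[48;2;27;27;40m🬀[38;2;15;15;25m[48;2;35;35;50m🬰[38;2;35;35;50m[48;2;15;15;25m🬛[38;2;15;15;25m[48;2;35;35;50m🬰[38;2;35;35;50m[48;2;15;15;25m🬛[38;2;15;15;25m[48;2;35;35;50m🬰[38;2;35;35;50m[48;2;15;15;25m🬛[38;2;15;15;25m[48;2;35;35;50m🬰[0m
[38;2;255;80;180m[48;2;28;28;41m🬆[38;2;15;15;25m[48;2;35;35;50m🬎[38;2;35;35;50m[48;2;15;15;25m🬲[38;2;19;19;30m[48;2;255;80;180m🬝[38;2;35;35;50m[48;2;15;15;25m🬲[38;2;15;15;25m[48;2;35;35;50m🬎[38;2;35;35;50m[48;2;15;15;25m🬲[38;2;15;15;25m[48;2;35;35;50m🬎[38;2;27;27;40m[48;2;255;80;180m🬝[38;2;15;15;25m[48;2;35;35;50m🬎[0m
[38;2;15;15;25m[48;2;15;15;25m [38;2;15;15;25m[48;2;15;15;25m [38;2;27;27;40m[48;2;255;80;180m🬴[38;2;255;80;180m[48;2;255;80;180m [38;2;255;80;180m[48;2;15;15;25m🬛[38;2;15;15;25m[48;2;15;15;25m [38;2;35;35;50m[48;2;15;15;25m▌[38;2;15;15;25m[48;2;255;80;180m🬴[38;2;255;80;180m[48;2;255;80;180m [38;2;255;80;180m[48;2;15;15;25m🬛[0m
</frame>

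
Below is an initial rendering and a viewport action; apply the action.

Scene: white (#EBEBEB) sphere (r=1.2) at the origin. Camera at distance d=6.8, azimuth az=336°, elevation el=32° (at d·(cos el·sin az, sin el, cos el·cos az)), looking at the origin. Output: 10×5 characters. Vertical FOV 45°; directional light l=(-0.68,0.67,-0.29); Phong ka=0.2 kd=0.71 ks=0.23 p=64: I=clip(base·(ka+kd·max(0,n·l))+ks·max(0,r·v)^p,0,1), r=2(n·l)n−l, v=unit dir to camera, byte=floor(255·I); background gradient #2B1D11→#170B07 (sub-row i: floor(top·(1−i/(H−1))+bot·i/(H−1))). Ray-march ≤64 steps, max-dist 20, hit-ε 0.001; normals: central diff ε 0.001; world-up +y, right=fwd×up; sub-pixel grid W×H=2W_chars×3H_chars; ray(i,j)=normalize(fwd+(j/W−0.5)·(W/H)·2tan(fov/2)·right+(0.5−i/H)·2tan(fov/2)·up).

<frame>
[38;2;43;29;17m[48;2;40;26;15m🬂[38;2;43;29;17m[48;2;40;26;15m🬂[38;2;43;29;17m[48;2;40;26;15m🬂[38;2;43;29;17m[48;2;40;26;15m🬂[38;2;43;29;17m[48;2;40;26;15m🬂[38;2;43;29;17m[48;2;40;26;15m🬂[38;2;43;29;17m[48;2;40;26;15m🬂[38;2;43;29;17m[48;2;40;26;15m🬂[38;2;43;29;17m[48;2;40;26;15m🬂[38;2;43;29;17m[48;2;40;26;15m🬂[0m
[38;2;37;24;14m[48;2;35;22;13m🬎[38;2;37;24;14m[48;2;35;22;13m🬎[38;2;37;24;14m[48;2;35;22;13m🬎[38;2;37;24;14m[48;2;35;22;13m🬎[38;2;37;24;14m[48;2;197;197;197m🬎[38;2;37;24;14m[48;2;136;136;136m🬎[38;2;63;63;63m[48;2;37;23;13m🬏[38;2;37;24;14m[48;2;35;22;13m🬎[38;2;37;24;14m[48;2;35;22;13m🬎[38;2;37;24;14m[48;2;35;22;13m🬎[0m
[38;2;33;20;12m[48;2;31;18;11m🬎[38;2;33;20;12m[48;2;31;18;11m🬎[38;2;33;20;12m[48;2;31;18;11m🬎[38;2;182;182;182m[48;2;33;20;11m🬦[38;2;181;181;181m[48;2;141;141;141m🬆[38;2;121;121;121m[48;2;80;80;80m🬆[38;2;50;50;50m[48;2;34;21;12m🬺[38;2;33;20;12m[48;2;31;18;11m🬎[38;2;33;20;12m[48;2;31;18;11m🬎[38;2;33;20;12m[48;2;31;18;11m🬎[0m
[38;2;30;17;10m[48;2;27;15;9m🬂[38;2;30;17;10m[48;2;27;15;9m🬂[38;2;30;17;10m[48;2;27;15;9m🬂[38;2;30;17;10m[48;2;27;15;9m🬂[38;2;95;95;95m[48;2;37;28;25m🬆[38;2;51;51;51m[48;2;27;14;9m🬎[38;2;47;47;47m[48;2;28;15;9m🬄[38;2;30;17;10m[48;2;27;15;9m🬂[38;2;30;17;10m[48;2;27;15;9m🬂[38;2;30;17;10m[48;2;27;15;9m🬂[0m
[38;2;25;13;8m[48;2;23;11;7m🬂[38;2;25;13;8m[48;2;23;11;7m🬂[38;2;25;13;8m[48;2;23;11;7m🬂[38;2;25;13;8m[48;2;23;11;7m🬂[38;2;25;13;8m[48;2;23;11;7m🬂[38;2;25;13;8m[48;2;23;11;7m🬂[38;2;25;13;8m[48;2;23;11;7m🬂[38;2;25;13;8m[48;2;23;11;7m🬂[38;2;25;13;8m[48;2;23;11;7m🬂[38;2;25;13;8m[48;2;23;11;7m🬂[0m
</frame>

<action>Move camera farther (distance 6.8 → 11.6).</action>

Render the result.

<frame>
[38;2;43;29;17m[48;2;40;26;15m🬂[38;2;43;29;17m[48;2;40;26;15m🬂[38;2;43;29;17m[48;2;40;26;15m🬂[38;2;43;29;17m[48;2;40;26;15m🬂[38;2;43;29;17m[48;2;40;26;15m🬂[38;2;43;29;17m[48;2;40;26;15m🬂[38;2;43;29;17m[48;2;40;26;15m🬂[38;2;43;29;17m[48;2;40;26;15m🬂[38;2;43;29;17m[48;2;40;26;15m🬂[38;2;43;29;17m[48;2;40;26;15m🬂[0m
[38;2;37;24;14m[48;2;35;22;13m🬎[38;2;37;24;14m[48;2;35;22;13m🬎[38;2;37;24;14m[48;2;35;22;13m🬎[38;2;37;24;14m[48;2;35;22;13m🬎[38;2;37;24;14m[48;2;35;22;13m🬎[38;2;37;24;14m[48;2;35;22;13m🬎[38;2;37;24;14m[48;2;35;22;13m🬎[38;2;37;24;14m[48;2;35;22;13m🬎[38;2;37;24;14m[48;2;35;22;13m🬎[38;2;37;24;14m[48;2;35;22;13m🬎[0m
[38;2;33;20;12m[48;2;31;18;11m🬎[38;2;33;20;12m[48;2;31;18;11m🬎[38;2;33;20;12m[48;2;31;18;11m🬎[38;2;33;20;12m[48;2;31;18;11m🬎[38;2;179;179;179m[48;2;32;19;11m▐[38;2;142;142;142m[48;2;67;67;67m🬄[38;2;33;20;12m[48;2;31;18;11m🬎[38;2;33;20;12m[48;2;31;18;11m🬎[38;2;33;20;12m[48;2;31;18;11m🬎[38;2;33;20;12m[48;2;31;18;11m🬎[0m
[38;2;30;17;10m[48;2;27;15;9m🬂[38;2;30;17;10m[48;2;27;15;9m🬂[38;2;30;17;10m[48;2;27;15;9m🬂[38;2;30;17;10m[48;2;27;15;9m🬂[38;2;61;61;61m[48;2;28;15;9m🬁[38;2;47;47;47m[48;2;27;15;9m🬂[38;2;30;17;10m[48;2;27;15;9m🬂[38;2;30;17;10m[48;2;27;15;9m🬂[38;2;30;17;10m[48;2;27;15;9m🬂[38;2;30;17;10m[48;2;27;15;9m🬂[0m
[38;2;25;13;8m[48;2;23;11;7m🬂[38;2;25;13;8m[48;2;23;11;7m🬂[38;2;25;13;8m[48;2;23;11;7m🬂[38;2;25;13;8m[48;2;23;11;7m🬂[38;2;25;13;8m[48;2;23;11;7m🬂[38;2;25;13;8m[48;2;23;11;7m🬂[38;2;25;13;8m[48;2;23;11;7m🬂[38;2;25;13;8m[48;2;23;11;7m🬂[38;2;25;13;8m[48;2;23;11;7m🬂[38;2;25;13;8m[48;2;23;11;7m🬂[0m
</frame>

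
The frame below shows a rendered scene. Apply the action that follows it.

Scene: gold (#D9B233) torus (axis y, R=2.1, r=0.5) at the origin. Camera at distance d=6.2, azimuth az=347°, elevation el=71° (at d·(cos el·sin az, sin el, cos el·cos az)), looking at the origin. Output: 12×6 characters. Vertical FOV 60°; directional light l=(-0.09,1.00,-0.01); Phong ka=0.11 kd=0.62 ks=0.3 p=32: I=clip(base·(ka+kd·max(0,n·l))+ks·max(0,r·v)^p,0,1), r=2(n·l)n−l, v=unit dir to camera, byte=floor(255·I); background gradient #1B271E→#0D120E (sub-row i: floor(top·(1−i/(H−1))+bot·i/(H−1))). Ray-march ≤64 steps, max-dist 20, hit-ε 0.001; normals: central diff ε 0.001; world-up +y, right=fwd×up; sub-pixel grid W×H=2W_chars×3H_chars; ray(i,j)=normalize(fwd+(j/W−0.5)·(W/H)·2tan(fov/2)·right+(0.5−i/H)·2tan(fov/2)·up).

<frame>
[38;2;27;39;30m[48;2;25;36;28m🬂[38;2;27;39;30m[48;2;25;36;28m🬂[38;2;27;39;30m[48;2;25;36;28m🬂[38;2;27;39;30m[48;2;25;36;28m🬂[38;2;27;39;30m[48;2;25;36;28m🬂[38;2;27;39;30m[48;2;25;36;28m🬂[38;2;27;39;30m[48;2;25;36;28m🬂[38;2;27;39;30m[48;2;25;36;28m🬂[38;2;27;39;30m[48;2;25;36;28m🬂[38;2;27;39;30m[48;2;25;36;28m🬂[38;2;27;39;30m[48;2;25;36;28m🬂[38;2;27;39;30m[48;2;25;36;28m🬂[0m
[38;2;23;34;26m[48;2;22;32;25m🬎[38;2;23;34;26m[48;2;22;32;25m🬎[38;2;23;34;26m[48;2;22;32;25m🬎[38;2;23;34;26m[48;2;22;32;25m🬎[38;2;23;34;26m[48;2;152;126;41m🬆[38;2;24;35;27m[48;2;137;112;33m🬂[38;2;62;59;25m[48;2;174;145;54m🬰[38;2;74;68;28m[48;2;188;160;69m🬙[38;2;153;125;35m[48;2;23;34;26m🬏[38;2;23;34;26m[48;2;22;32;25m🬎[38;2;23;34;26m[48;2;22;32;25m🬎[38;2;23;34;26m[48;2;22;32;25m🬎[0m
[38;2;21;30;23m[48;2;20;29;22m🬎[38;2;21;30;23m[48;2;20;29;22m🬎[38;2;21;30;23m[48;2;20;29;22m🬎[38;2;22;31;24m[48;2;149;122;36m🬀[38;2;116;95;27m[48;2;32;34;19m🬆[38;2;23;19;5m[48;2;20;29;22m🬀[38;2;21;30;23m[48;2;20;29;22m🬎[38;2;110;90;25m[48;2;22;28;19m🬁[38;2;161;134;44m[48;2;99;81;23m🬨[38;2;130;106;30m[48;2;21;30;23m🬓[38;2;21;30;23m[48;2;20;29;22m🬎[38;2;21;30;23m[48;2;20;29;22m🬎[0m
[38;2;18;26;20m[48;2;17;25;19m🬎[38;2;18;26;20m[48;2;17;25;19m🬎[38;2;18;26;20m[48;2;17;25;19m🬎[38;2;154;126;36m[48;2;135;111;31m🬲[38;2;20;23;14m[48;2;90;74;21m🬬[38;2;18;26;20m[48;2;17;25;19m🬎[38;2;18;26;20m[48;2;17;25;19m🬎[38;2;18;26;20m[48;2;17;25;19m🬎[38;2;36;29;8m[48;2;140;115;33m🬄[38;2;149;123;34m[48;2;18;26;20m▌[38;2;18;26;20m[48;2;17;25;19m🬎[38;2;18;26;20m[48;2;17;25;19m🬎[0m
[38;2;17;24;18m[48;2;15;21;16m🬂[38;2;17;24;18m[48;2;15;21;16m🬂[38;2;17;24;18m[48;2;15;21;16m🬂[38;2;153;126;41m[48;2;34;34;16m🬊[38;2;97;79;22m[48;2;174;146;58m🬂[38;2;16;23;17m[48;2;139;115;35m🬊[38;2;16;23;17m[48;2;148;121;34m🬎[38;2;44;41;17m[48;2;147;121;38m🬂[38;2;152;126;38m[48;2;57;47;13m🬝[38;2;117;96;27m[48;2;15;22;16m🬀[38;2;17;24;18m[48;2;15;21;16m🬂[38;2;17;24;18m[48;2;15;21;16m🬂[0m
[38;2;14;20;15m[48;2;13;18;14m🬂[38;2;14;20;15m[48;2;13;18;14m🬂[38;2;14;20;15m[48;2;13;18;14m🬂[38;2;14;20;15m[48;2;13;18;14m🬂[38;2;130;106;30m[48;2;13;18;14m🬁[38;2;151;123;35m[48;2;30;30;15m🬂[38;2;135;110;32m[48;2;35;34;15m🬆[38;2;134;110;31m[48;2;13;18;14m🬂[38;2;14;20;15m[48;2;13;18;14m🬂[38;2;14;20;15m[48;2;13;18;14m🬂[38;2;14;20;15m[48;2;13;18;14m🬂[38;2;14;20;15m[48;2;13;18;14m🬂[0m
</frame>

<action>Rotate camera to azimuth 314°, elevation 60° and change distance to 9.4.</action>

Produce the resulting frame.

<frame>
[38;2;27;39;30m[48;2;25;36;28m🬂[38;2;27;39;30m[48;2;25;36;28m🬂[38;2;27;39;30m[48;2;25;36;28m🬂[38;2;27;39;30m[48;2;25;36;28m🬂[38;2;27;39;30m[48;2;25;36;28m🬂[38;2;27;39;30m[48;2;25;36;28m🬂[38;2;27;39;30m[48;2;25;36;28m🬂[38;2;27;39;30m[48;2;25;36;28m🬂[38;2;27;39;30m[48;2;25;36;28m🬂[38;2;27;39;30m[48;2;25;36;28m🬂[38;2;27;39;30m[48;2;25;36;28m🬂[38;2;27;39;30m[48;2;25;36;28m🬂[0m
[38;2;23;34;26m[48;2;22;32;25m🬎[38;2;23;34;26m[48;2;22;32;25m🬎[38;2;23;34;26m[48;2;22;32;25m🬎[38;2;23;34;26m[48;2;22;32;25m🬎[38;2;23;34;26m[48;2;22;32;25m🬎[38;2;23;34;26m[48;2;22;32;25m🬎[38;2;23;34;26m[48;2;22;32;25m🬎[38;2;23;34;26m[48;2;22;32;25m🬎[38;2;23;34;26m[48;2;22;32;25m🬎[38;2;23;34;26m[48;2;22;32;25m🬎[38;2;23;34;26m[48;2;22;32;25m🬎[38;2;23;34;26m[48;2;22;32;25m🬎[0m
[38;2;21;30;23m[48;2;20;29;22m🬎[38;2;21;30;23m[48;2;20;29;22m🬎[38;2;21;30;23m[48;2;20;29;22m🬎[38;2;21;30;23m[48;2;20;29;22m🬎[38;2;21;30;23m[48;2;140;114;32m🬆[38;2;138;113;32m[48;2;26;30;17m🬆[38;2;189;160;69m[48;2;27;29;15m🬂[38;2;139;114;32m[48;2;21;30;23m🬪[38;2;115;94;27m[48;2;21;30;23m🬏[38;2;21;30;23m[48;2;20;29;22m🬎[38;2;21;30;23m[48;2;20;29;22m🬎[38;2;21;30;23m[48;2;20;29;22m🬎[0m
[38;2;18;26;20m[48;2;17;25;19m🬎[38;2;18;26;20m[48;2;17;25;19m🬎[38;2;18;26;20m[48;2;17;25;19m🬎[38;2;18;26;20m[48;2;17;25;19m🬎[38;2;86;70;20m[48;2;148;122;35m🬑[38;2;127;104;29m[48;2;18;26;20m🬏[38;2;18;26;20m[48;2;17;25;19m🬎[38;2;18;26;20m[48;2;139;114;32m🬄[38;2;139;113;32m[48;2;25;29;17m🬄[38;2;18;26;20m[48;2;17;25;19m🬎[38;2;18;26;20m[48;2;17;25;19m🬎[38;2;18;26;20m[48;2;17;25;19m🬎[0m
[38;2;17;24;18m[48;2;15;21;16m🬂[38;2;17;24;18m[48;2;15;21;16m🬂[38;2;17;24;18m[48;2;15;21;16m🬂[38;2;17;24;18m[48;2;15;21;16m🬂[38;2;105;86;24m[48;2;15;22;16m🬁[38;2;164;135;44m[48;2;35;35;17m🬂[38;2;144;119;36m[48;2;40;39;17m🬆[38;2;122;100;28m[48;2;15;21;16m🬂[38;2;17;24;18m[48;2;15;21;16m🬂[38;2;17;24;18m[48;2;15;21;16m🬂[38;2;17;24;18m[48;2;15;21;16m🬂[38;2;17;24;18m[48;2;15;21;16m🬂[0m
[38;2;14;20;15m[48;2;13;18;14m🬂[38;2;14;20;15m[48;2;13;18;14m🬂[38;2;14;20;15m[48;2;13;18;14m🬂[38;2;14;20;15m[48;2;13;18;14m🬂[38;2;14;20;15m[48;2;13;18;14m🬂[38;2;14;20;15m[48;2;13;18;14m🬂[38;2;14;20;15m[48;2;13;18;14m🬂[38;2;14;20;15m[48;2;13;18;14m🬂[38;2;14;20;15m[48;2;13;18;14m🬂[38;2;14;20;15m[48;2;13;18;14m🬂[38;2;14;20;15m[48;2;13;18;14m🬂[38;2;14;20;15m[48;2;13;18;14m🬂[0m
</frame>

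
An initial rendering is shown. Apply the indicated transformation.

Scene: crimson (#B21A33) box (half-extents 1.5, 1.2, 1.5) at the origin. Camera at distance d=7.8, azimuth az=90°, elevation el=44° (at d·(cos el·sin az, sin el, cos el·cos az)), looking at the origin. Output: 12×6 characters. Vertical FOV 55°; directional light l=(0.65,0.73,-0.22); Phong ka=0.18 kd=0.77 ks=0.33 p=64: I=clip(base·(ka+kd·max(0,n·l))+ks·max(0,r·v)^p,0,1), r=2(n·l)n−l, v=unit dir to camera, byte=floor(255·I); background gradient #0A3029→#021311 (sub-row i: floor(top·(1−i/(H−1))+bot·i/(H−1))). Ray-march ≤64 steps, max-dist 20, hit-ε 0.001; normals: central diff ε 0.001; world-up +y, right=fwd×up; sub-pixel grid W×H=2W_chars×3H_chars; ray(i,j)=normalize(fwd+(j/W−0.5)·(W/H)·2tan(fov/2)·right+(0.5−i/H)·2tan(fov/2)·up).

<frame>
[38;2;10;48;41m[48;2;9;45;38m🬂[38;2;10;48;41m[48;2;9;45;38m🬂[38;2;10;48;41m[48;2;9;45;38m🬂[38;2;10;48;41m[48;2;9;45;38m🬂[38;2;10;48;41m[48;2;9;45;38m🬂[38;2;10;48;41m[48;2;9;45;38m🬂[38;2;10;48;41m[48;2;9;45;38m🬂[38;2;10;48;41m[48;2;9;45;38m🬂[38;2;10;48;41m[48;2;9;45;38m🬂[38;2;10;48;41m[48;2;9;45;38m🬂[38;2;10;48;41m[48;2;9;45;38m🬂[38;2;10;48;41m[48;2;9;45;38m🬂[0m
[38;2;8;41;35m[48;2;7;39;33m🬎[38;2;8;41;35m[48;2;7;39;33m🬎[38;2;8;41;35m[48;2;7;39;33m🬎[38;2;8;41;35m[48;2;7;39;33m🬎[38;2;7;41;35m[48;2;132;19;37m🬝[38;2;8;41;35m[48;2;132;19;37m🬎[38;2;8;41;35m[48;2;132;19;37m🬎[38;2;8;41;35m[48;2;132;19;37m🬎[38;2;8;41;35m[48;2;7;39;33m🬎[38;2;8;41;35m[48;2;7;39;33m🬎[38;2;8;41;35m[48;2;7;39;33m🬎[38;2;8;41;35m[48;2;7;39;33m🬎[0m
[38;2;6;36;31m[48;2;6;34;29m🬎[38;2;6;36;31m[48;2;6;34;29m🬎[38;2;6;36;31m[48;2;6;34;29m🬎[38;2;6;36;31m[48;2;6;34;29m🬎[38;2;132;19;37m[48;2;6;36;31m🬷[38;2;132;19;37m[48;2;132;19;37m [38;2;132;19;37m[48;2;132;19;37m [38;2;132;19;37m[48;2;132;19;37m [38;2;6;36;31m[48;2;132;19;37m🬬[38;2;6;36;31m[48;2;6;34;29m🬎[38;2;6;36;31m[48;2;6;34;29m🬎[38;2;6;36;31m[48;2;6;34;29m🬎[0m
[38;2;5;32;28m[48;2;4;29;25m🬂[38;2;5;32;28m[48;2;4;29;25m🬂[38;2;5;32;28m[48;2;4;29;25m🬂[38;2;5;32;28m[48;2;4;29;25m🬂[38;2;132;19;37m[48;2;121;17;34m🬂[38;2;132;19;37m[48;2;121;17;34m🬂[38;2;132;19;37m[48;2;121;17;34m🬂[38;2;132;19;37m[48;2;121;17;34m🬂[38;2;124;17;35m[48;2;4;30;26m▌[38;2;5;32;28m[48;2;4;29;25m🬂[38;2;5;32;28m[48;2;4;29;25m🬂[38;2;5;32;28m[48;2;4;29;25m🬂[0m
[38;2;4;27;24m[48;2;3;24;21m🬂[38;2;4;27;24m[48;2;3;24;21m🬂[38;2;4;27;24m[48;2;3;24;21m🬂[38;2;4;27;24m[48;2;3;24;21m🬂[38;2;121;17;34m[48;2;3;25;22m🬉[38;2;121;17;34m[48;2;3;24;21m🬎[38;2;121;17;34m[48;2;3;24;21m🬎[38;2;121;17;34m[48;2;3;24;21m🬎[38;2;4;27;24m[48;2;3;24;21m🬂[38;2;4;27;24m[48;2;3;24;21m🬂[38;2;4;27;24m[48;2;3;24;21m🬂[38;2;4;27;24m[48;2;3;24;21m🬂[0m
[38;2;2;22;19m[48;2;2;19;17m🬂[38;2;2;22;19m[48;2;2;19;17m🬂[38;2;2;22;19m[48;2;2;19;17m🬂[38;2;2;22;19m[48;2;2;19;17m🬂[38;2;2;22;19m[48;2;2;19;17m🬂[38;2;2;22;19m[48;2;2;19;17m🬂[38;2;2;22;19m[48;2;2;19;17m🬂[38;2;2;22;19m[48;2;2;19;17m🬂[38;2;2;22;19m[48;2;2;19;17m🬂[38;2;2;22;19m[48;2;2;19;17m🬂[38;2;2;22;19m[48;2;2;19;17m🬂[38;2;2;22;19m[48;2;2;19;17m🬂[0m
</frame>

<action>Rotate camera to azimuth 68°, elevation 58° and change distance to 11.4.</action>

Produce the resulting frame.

<frame>
[38;2;10;48;41m[48;2;9;45;38m🬂[38;2;10;48;41m[48;2;9;45;38m🬂[38;2;10;48;41m[48;2;9;45;38m🬂[38;2;10;48;41m[48;2;9;45;38m🬂[38;2;10;48;41m[48;2;9;45;38m🬂[38;2;10;48;41m[48;2;9;45;38m🬂[38;2;10;48;41m[48;2;9;45;38m🬂[38;2;10;48;41m[48;2;9;45;38m🬂[38;2;10;48;41m[48;2;9;45;38m🬂[38;2;10;48;41m[48;2;9;45;38m🬂[38;2;10;48;41m[48;2;9;45;38m🬂[38;2;10;48;41m[48;2;9;45;38m🬂[0m
[38;2;8;41;35m[48;2;7;39;33m🬎[38;2;8;41;35m[48;2;7;39;33m🬎[38;2;8;41;35m[48;2;7;39;33m🬎[38;2;8;41;35m[48;2;7;39;33m🬎[38;2;8;41;35m[48;2;7;39;33m🬎[38;2;8;41;35m[48;2;7;39;33m🬎[38;2;8;41;35m[48;2;7;39;33m🬎[38;2;8;41;35m[48;2;7;39;33m🬎[38;2;8;41;35m[48;2;7;39;33m🬎[38;2;8;41;35m[48;2;7;39;33m🬎[38;2;8;41;35m[48;2;7;39;33m🬎[38;2;8;41;35m[48;2;7;39;33m🬎[0m
[38;2;6;36;31m[48;2;6;34;29m🬎[38;2;6;36;31m[48;2;6;34;29m🬎[38;2;6;36;31m[48;2;6;34;29m🬎[38;2;6;36;31m[48;2;6;34;29m🬎[38;2;6;35;30m[48;2;132;19;37m🬴[38;2;7;37;32m[48;2;132;19;37m🬂[38;2;132;19;37m[48;2;132;19;37m [38;2;132;19;37m[48;2;6;36;31m🬓[38;2;6;36;31m[48;2;6;34;29m🬎[38;2;6;36;31m[48;2;6;34;29m🬎[38;2;6;36;31m[48;2;6;34;29m🬎[38;2;6;36;31m[48;2;6;34;29m🬎[0m
[38;2;5;32;28m[48;2;4;29;25m🬂[38;2;5;32;28m[48;2;4;29;25m🬂[38;2;5;32;28m[48;2;4;29;25m🬂[38;2;5;32;28m[48;2;4;29;25m🬂[38;2;5;32;28m[48;2;4;29;25m🬂[38;2;129;18;36m[48;2;18;16;17m🬨[38;2;132;19;37m[48;2;121;17;34m🬆[38;2;125;17;35m[48;2;4;29;25m🬝[38;2;5;32;28m[48;2;4;29;25m🬂[38;2;5;32;28m[48;2;4;29;25m🬂[38;2;5;32;28m[48;2;4;29;25m🬂[38;2;5;32;28m[48;2;4;29;25m🬂[0m
[38;2;4;27;24m[48;2;3;24;21m🬂[38;2;4;27;24m[48;2;3;24;21m🬂[38;2;4;27;24m[48;2;3;24;21m🬂[38;2;4;27;24m[48;2;3;24;21m🬂[38;2;4;27;24m[48;2;3;24;21m🬂[38;2;121;17;34m[48;2;3;25;22m🬁[38;2;121;17;34m[48;2;3;25;22m🬀[38;2;4;27;24m[48;2;3;24;21m🬂[38;2;4;27;24m[48;2;3;24;21m🬂[38;2;4;27;24m[48;2;3;24;21m🬂[38;2;4;27;24m[48;2;3;24;21m🬂[38;2;4;27;24m[48;2;3;24;21m🬂[0m
[38;2;2;22;19m[48;2;2;19;17m🬂[38;2;2;22;19m[48;2;2;19;17m🬂[38;2;2;22;19m[48;2;2;19;17m🬂[38;2;2;22;19m[48;2;2;19;17m🬂[38;2;2;22;19m[48;2;2;19;17m🬂[38;2;2;22;19m[48;2;2;19;17m🬂[38;2;2;22;19m[48;2;2;19;17m🬂[38;2;2;22;19m[48;2;2;19;17m🬂[38;2;2;22;19m[48;2;2;19;17m🬂[38;2;2;22;19m[48;2;2;19;17m🬂[38;2;2;22;19m[48;2;2;19;17m🬂[38;2;2;22;19m[48;2;2;19;17m🬂[0m
</frame>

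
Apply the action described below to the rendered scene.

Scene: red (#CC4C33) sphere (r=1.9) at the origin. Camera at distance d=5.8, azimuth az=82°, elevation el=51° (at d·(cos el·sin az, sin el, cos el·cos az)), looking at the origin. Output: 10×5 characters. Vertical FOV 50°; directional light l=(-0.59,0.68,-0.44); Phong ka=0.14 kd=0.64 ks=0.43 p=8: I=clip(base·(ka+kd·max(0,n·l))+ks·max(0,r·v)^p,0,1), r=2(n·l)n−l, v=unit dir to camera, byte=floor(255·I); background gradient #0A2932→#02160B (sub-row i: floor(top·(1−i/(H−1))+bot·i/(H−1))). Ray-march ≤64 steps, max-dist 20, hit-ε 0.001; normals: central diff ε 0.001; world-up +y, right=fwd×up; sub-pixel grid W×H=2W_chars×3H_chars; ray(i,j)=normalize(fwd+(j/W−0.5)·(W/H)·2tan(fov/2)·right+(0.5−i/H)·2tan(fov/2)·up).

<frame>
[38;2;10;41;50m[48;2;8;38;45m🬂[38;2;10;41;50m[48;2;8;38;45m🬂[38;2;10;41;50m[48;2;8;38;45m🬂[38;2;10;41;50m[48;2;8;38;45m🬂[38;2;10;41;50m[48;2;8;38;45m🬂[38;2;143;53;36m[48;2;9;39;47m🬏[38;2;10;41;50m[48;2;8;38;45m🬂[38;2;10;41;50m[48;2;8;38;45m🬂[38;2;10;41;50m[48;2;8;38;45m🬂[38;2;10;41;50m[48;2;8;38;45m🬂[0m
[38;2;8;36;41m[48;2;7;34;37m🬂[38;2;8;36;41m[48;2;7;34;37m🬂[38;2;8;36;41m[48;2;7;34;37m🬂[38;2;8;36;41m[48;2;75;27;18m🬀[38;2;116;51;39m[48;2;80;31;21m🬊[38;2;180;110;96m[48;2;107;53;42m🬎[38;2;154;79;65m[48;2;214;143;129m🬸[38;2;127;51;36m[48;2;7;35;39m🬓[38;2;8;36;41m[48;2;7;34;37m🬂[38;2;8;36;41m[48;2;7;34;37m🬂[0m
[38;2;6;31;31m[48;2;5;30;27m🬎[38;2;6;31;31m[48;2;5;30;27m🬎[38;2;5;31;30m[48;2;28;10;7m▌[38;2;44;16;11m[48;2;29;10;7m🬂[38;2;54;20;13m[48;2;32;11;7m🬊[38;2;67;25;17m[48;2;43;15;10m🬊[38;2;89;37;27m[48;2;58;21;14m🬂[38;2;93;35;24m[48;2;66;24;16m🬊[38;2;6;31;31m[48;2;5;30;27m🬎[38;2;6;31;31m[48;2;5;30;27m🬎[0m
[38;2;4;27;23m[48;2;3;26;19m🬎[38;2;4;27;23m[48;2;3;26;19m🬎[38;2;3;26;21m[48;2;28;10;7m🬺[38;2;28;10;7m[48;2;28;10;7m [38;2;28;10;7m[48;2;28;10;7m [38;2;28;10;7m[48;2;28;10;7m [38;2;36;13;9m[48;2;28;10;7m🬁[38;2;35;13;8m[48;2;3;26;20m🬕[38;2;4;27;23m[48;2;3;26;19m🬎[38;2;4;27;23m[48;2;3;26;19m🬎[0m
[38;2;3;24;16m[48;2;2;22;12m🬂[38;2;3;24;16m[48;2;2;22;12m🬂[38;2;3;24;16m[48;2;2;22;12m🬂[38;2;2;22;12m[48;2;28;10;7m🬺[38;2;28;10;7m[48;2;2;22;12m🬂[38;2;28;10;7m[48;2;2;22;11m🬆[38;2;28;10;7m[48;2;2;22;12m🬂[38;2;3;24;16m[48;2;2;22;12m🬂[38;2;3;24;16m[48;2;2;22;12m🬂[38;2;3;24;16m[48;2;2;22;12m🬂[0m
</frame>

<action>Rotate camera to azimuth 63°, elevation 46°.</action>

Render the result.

<frame>
[38;2;10;41;50m[48;2;8;38;45m🬂[38;2;10;41;50m[48;2;8;38;45m🬂[38;2;10;41;50m[48;2;8;38;45m🬂[38;2;10;41;50m[48;2;8;38;45m🬂[38;2;10;41;50m[48;2;8;38;45m🬂[38;2;144;55;37m[48;2;9;39;47m🬏[38;2;10;41;50m[48;2;8;38;45m🬂[38;2;10;41;50m[48;2;8;38;45m🬂[38;2;10;41;50m[48;2;8;38;45m🬂[38;2;10;41;50m[48;2;8;38;45m🬂[0m
[38;2;8;36;41m[48;2;7;34;37m🬂[38;2;8;36;41m[48;2;7;34;37m🬂[38;2;8;36;41m[48;2;7;34;37m🬂[38;2;8;36;41m[48;2;83;31;21m🬀[38;2;141;77;65m[48;2;80;34;25m🬊[38;2;181;118;105m[48;2;79;34;26m🬎[38;2;157;91;78m[48;2;105;46;34m🬄[38;2;97;37;25m[48;2;7;35;39m🬓[38;2;8;36;41m[48;2;7;34;37m🬂[38;2;8;36;41m[48;2;7;34;37m🬂[0m
[38;2;6;31;31m[48;2;5;30;27m🬎[38;2;6;31;31m[48;2;5;30;27m🬎[38;2;5;31;30m[48;2;33;12;8m▌[38;2;45;16;11m[48;2;28;10;7m🬂[38;2;48;17;12m[48;2;29;10;7m🬂[38;2;52;19;13m[48;2;31;11;7m🬂[38;2;57;21;14m[48;2;34;12;8m🬂[38;2;66;24;16m[48;2;37;13;9m🬂[38;2;6;31;31m[48;2;5;30;27m🬎[38;2;6;31;31m[48;2;5;30;27m🬎[0m
[38;2;4;27;23m[48;2;3;26;19m🬎[38;2;4;27;23m[48;2;3;26;19m🬎[38;2;3;26;21m[48;2;28;10;7m🬺[38;2;28;10;7m[48;2;28;10;7m [38;2;28;10;7m[48;2;28;10;7m [38;2;28;10;7m[48;2;28;10;7m [38;2;28;10;7m[48;2;28;10;7m [38;2;28;10;7m[48;2;3;26;20m🬕[38;2;4;27;23m[48;2;3;26;19m🬎[38;2;4;27;23m[48;2;3;26;19m🬎[0m
[38;2;3;24;16m[48;2;2;22;12m🬂[38;2;3;24;16m[48;2;2;22;12m🬂[38;2;3;24;16m[48;2;2;22;12m🬂[38;2;2;22;12m[48;2;28;10;7m🬺[38;2;28;10;7m[48;2;2;22;12m🬂[38;2;28;10;7m[48;2;2;22;11m🬆[38;2;28;10;7m[48;2;2;22;12m🬂[38;2;3;24;16m[48;2;2;22;12m🬂[38;2;3;24;16m[48;2;2;22;12m🬂[38;2;3;24;16m[48;2;2;22;12m🬂[0m
</frame>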